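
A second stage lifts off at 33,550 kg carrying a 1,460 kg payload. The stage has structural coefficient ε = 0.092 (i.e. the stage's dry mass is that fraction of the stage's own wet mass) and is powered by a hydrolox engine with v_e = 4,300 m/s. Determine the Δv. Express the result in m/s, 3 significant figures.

Stage wet mass = m₀ − payload = 33,550 − 1,460 = 32,090 kg.
Stage dry mass = ε × stage wet mass = 0.092 × 32,090 = 2,952.28 kg.
Burnout mass m_f = stage dry + payload = 2,952.28 + 1,460 = 4,412.28 kg.
Using Δv = v_e ln(m₀/m_f): Δv = v_e · ln(33,550/4,412.28) = 4300.0 × ln(7.604) = 4300.0 × 2.0286 ≈ 8723 m/s.

Δv ≈ 8720 m/s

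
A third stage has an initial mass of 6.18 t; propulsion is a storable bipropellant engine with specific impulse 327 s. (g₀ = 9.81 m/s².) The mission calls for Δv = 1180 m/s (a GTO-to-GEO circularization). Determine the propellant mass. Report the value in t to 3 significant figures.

v_e = Isp · g₀ = 327 × 9.81 = 3207.9 m/s.
m₀/m_f = exp(Δv / v_e) = exp(1180 / 3207.9) = exp(0.3678) = 1.4446.
m_f = 6.18 / 1.4446 = 4.278 t, so propellant = m₀ − m_f = 6.18 − 4.278 = 1.902 t.

propellant mass ≈ 1.90 t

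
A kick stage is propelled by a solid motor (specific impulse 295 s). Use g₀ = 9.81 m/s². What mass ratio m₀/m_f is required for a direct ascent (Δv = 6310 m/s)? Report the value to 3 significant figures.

mass ratio ≈ 8.85

v_e = Isp · g₀ = 295 × 9.81 = 2894.0 m/s.
m₀/m_f = exp(Δv / v_e) = exp(6310 / 2894.0) = exp(2.1804) = 8.8499.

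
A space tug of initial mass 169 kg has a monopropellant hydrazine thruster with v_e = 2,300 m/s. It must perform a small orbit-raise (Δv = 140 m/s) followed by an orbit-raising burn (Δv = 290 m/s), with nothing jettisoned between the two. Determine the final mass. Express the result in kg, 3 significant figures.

final mass ≈ 140 kg

After the first burn: m = 169 × exp(−140/2300.0) = 169 × 0.94095 = 159.021 kg.
After the second burn: m = 159.021 × exp(−290/2300.0) = 159.021 × 0.88154 = 140.183 kg.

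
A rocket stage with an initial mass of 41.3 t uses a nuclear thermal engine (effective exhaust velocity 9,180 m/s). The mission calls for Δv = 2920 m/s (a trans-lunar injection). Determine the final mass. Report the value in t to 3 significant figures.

final mass ≈ 30.0 t

m₀/m_f = exp(Δv / v_e) = exp(2920 / 9180.0) = exp(0.3181) = 1.3745.
m_f = m₀ / 1.3745 = 41.3 / 1.3745 = 30.0473 t.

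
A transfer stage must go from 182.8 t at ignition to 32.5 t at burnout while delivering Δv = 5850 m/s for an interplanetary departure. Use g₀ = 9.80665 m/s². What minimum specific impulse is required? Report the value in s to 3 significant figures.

ln(m₀/m_f) = ln(182800/32500) = ln(5.625) = 1.7272.
v_e = Δv / ln(m₀/m_f) = 5850 / 1.7272 = 3387.1 m/s.
Isp = v_e / g₀ = 3387.1 / 9.80665 = 345.4 s.

Isp ≈ 345 s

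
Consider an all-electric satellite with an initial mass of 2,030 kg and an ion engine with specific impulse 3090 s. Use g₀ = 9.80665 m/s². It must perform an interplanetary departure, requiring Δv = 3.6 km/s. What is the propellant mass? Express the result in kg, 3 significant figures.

propellant mass ≈ 227 kg

v_e = Isp · g₀ = 3090 × 9.80665 = 30302.5 m/s.
Using Δv = v_e ln(m₀/m_f): m₀/m_f = exp(Δv / v_e) = exp(3600 / 30302.5) = exp(0.1188) = 1.1261.
m_f = 2,030 / 1.1261 = 1,802.68 kg, so propellant = m₀ − m_f = 2,030 − 1,802.68 = 227.32 kg.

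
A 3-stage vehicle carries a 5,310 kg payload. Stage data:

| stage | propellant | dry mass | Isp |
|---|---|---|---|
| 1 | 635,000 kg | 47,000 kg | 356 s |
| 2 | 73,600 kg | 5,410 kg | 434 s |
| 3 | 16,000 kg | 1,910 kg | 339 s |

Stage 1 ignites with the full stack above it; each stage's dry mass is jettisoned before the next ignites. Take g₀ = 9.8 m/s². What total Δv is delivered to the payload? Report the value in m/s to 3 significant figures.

Δv ≈ 15100 m/s

Ignition mass of stage 1 = 635,000+47,000 + 73,600+5,410 + 16,000+1,910 + 5,310 = 784,230 kg.
Stage 1: m₀ = 784,230 kg, m_f = 784,230 − 635,000 = 149,230 kg; Δv = 356×9.8×ln(5.255) = 3488.8×1.6592 ≈ 5789 m/s.
Stage 2: m₀ = 102,230 kg, m_f = 102,230 − 73,600 = 28,630 kg; Δv = 434×9.8×ln(3.571) = 4253.2×1.2728 ≈ 5413 m/s.
Stage 3: m₀ = 23,220 kg, m_f = 23,220 − 16,000 = 7,220 kg; Δv = 339×9.8×ln(3.216) = 3322.2×1.1682 ≈ 3881 m/s.
Total Δv = 5789 + 5413 + 3881 = 15083 m/s.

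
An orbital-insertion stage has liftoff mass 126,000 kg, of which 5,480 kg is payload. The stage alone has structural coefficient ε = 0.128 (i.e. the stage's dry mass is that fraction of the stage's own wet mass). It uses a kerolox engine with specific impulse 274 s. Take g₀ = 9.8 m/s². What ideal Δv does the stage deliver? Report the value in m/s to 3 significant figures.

Δv ≈ 4820 m/s

Stage wet mass = m₀ − payload = 126,000 − 5,480 = 120,520 kg.
Stage dry mass = ε × stage wet mass = 0.128 × 120,520 = 15,426.6 kg.
Burnout mass m_f = stage dry + payload = 15,426.6 + 5,480 = 20,906.6 kg.
v_e = Isp · g₀ = 274 × 9.8 = 2685.2 m/s.
Rocket equation: Δv = v_e · ln(126,000/20,906.6) = 2685.2 × ln(6.027) = 2685.2 × 1.7962 ≈ 4823 m/s.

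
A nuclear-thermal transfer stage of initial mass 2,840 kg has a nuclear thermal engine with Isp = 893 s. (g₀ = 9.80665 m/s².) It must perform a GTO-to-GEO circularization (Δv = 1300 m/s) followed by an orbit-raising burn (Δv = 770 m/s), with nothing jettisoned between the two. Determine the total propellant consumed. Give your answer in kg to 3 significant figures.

total propellant consumed ≈ 598 kg

v_e = Isp · g₀ = 893 × 9.80665 = 8757.3 m/s.
After the first burn: m = 2840 × exp(−1300/8757.3) = 2840 × 0.86205 = 2,448.22 kg.
After the second burn: m = 2,448.22 × exp(−770/8757.3) = 2,448.22 × 0.91583 = 2,242.15 kg.
Total propellant = m₀ − m_final = 2840 − 2,242.15 = 597.85 kg.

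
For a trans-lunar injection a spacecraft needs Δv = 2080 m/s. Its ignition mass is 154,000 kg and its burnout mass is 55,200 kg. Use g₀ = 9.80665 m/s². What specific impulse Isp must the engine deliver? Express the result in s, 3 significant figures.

ln(m₀/m_f) = ln(154000/55200) = ln(2.79) = 1.0260.
v_e = Δv / ln(m₀/m_f) = 2080 / 1.0260 = 2027.3 m/s.
Isp = v_e / g₀ = 2027.3 / 9.80665 = 206.7 s.

Isp ≈ 207 s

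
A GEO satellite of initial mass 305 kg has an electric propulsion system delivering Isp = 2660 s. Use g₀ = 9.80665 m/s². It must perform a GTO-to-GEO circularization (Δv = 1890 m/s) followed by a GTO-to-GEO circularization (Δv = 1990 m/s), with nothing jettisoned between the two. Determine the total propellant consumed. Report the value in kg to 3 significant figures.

total propellant consumed ≈ 42.2 kg

v_e = Isp · g₀ = 2660 × 9.80665 = 26085.7 m/s.
After the first burn: m = 305 × exp(−1890/26085.7) = 305 × 0.93011 = 283.684 kg.
After the second burn: m = 283.684 × exp(−1990/26085.7) = 283.684 × 0.92655 = 262.847 kg.
Total propellant = m₀ − m_final = 305 − 262.847 = 42.153 kg.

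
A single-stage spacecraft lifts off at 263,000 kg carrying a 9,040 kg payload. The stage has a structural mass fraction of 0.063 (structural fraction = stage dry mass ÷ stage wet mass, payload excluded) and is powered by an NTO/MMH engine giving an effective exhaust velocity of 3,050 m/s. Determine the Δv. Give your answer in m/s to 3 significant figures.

Stage wet mass = m₀ − payload = 263,000 − 9,040 = 253,960 kg.
Stage dry mass = ε × stage wet mass = 0.063 × 253,960 = 15,999.5 kg.
Burnout mass m_f = stage dry + payload = 15,999.5 + 9,040 = 25,039.5 kg.
Δv = v_e · ln(263,000/25,039.5) = 3050.0 × ln(10.5) = 3050.0 × 2.3517 ≈ 7173 m/s.

Δv ≈ 7170 m/s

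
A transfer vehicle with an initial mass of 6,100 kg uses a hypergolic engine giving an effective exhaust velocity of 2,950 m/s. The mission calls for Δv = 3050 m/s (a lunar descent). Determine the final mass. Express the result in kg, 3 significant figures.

final mass ≈ 2170 kg

m₀/m_f = exp(Δv / v_e) = exp(3050 / 2950.0) = exp(1.0339) = 2.8120.
m_f = m₀ / 2.8120 = 6,100 / 2.8120 = 2,169.27 kg.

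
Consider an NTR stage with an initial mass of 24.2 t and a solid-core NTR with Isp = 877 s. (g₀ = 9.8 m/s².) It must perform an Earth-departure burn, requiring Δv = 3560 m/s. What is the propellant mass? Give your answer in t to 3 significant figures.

propellant mass ≈ 8.21 t

v_e = Isp · g₀ = 877 × 9.8 = 8594.6 m/s.
m₀/m_f = exp(Δv / v_e) = exp(3560 / 8594.6) = exp(0.4142) = 1.5132.
m_f = 24.2 / 1.5132 = 15.9926 t, so propellant = m₀ − m_f = 24.2 − 15.9926 = 8.2074 t.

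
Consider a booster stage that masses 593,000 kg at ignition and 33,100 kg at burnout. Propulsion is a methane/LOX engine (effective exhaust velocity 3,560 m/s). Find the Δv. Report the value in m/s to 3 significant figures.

Δv ≈ 10300 m/s

By the Tsiolkovsky rocket equation, Δv = v_e · ln(m₀/m_f) = 3560.0 × ln(17.92) = 3560.0 × 2.8857 ≈ 10273.0 m/s.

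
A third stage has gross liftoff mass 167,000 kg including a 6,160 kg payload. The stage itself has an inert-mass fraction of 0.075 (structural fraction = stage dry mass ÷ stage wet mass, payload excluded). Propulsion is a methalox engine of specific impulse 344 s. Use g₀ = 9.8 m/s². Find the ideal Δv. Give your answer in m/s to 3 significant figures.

Δv ≈ 7470 m/s

Stage wet mass = m₀ − payload = 167,000 − 6,160 = 160,840 kg.
Stage dry mass = ε × stage wet mass = 0.075 × 160,840 = 12,063 kg.
Burnout mass m_f = stage dry + payload = 12,063 + 6,160 = 18,223 kg.
v_e = Isp · g₀ = 344 × 9.8 = 3371.2 m/s.
Using Δv = v_e ln(m₀/m_f): Δv = v_e · ln(167,000/18,223) = 3371.2 × ln(9.164) = 3371.2 × 2.2153 ≈ 7468 m/s.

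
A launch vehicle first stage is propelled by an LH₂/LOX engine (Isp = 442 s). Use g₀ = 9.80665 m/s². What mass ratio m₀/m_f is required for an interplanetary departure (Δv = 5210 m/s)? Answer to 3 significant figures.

v_e = Isp · g₀ = 442 × 9.80665 = 4334.5 m/s.
From the ideal rocket equation, m₀/m_f = exp(Δv / v_e) = exp(5210 / 4334.5) = exp(1.2020) = 3.3267.

mass ratio ≈ 3.33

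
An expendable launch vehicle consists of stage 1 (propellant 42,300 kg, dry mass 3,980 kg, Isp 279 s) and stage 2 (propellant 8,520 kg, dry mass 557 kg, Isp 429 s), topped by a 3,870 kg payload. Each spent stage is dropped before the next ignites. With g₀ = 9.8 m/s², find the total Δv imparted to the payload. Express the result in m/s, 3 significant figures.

Δv ≈ 7940 m/s

Ignition mass of stage 1 = 42,300+3,980 + 8,520+557 + 3,870 = 59,227 kg.
Stage 1: m₀ = 59,227 kg, m_f = 59,227 − 42,300 = 16,927 kg; Δv = 279×9.8×ln(3.499) = 2734.2×1.2525 ≈ 3424 m/s.
Stage 2: m₀ = 12,947 kg, m_f = 12,947 − 8,520 = 4,427 kg; Δv = 429×9.8×ln(2.925) = 4204.2×1.0731 ≈ 4512 m/s.
Total Δv = 3424 + 4512 = 7936 m/s.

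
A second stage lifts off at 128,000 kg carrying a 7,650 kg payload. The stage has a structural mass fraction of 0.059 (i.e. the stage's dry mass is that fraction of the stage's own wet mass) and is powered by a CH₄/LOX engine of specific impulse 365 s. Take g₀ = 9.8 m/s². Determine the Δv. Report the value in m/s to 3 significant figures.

Δv ≈ 7730 m/s

Stage wet mass = m₀ − payload = 128,000 − 7,650 = 120,350 kg.
Stage dry mass = ε × stage wet mass = 0.059 × 120,350 = 7,100.65 kg.
Burnout mass m_f = stage dry + payload = 7,100.65 + 7,650 = 14,750.65 kg.
v_e = Isp · g₀ = 365 × 9.8 = 3577.0 m/s.
Δv = v_e · ln(128,000/14,750.65) = 3577.0 × ln(8.678) = 3577.0 × 2.1607 ≈ 7729 m/s.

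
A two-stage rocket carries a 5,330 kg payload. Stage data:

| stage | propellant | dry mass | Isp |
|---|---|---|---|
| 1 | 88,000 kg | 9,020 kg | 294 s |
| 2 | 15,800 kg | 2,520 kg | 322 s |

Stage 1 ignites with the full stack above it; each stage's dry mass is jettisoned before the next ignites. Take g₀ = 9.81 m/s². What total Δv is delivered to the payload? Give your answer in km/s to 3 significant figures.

Ignition mass of stage 1 = 88,000+9,020 + 15,800+2,520 + 5,330 = 120,670 kg.
Stage 1: m₀ = 120,670 kg, m_f = 120,670 − 88,000 = 32,670 kg; Δv = 294×9.81×ln(3.694) = 2884.1×1.3066 ≈ 3768 m/s.
Stage 2: m₀ = 23,650 kg, m_f = 23,650 − 15,800 = 7,850 kg; Δv = 322×9.81×ln(3.013) = 3158.8×1.1028 ≈ 3484 m/s.
Total Δv = 3768 + 3484 = 7252 m/s.

Δv ≈ 7.25 km/s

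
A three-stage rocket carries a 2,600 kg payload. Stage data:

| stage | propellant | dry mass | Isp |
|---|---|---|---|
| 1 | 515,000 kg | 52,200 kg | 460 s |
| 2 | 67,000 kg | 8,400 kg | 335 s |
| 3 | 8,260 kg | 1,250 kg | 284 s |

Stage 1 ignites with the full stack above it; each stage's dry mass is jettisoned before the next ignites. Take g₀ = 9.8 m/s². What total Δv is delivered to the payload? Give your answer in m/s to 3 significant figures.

Δv ≈ 14900 m/s

Ignition mass of stage 1 = 515,000+52,200 + 67,000+8,400 + 8,260+1,250 + 2,600 = 654,710 kg.
Stage 1: m₀ = 654,710 kg, m_f = 654,710 − 515,000 = 139,710 kg; Δv = 460×9.8×ln(4.686) = 4508.0×1.5446 ≈ 6963 m/s.
Stage 2: m₀ = 87,510 kg, m_f = 87,510 − 67,000 = 20,510 kg; Δv = 335×9.8×ln(4.267) = 3283.0×1.4508 ≈ 4763 m/s.
Stage 3: m₀ = 12,110 kg, m_f = 12,110 − 8,260 = 3,850 kg; Δv = 284×9.8×ln(3.145) = 2783.2×1.1460 ≈ 3189 m/s.
Total Δv = 6963 + 4763 + 3189 = 14915 m/s.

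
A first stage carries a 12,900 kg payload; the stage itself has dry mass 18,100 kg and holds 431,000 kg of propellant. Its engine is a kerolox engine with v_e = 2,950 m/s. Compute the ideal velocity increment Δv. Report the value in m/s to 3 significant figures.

Δv ≈ 7970 m/s

m₀ = payload + dry + propellant = 12,900 + 18,100 + 431,000 = 462,000 kg.
m_f = payload + dry = 12,900 + 18,100 = 31,000 kg.
By the Tsiolkovsky rocket equation, Δv = v_e · ln(m₀/m_f) = 2950.0 × ln(14.9) = 2950.0 × 2.7016 ≈ 7969.7 m/s.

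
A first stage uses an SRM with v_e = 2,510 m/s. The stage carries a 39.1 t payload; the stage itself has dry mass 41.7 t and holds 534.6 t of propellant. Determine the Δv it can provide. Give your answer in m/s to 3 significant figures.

Δv ≈ 5100 m/s

m₀ = payload + dry + propellant = 39.1 + 41.7 + 534.6 = 615.4 t.
m_f = payload + dry = 39.1 + 41.7 = 80.8 t.
Using Δv = v_e ln(m₀/m_f): Δv = v_e · ln(m₀/m_f) = 2510.0 × ln(7.616) = 2510.0 × 2.0303 ≈ 5096.0 m/s.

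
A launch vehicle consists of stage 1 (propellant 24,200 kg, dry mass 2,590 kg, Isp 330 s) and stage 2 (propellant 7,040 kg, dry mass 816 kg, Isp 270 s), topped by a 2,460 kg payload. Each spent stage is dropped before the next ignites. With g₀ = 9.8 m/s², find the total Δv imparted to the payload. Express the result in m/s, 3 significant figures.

Ignition mass of stage 1 = 24,200+2,590 + 7,040+816 + 2,460 = 37,106 kg.
Stage 1: m₀ = 37,106 kg, m_f = 37,106 − 24,200 = 12,906 kg; Δv = 330×9.8×ln(2.875) = 3234.0×1.0561 ≈ 3415 m/s.
Stage 2: m₀ = 10,316 kg, m_f = 10,316 − 7,040 = 3,276 kg; Δv = 270×9.8×ln(3.149) = 2646.0×1.1471 ≈ 3035 m/s.
Total Δv = 3415 + 3035 = 6450 m/s.

Δv ≈ 6450 m/s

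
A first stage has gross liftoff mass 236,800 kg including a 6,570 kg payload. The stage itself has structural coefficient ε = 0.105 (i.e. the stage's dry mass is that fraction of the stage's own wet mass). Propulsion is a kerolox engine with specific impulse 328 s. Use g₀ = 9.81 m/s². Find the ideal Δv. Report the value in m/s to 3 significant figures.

Δv ≈ 6570 m/s

Stage wet mass = m₀ − payload = 236,800 − 6,570 = 230,230 kg.
Stage dry mass = ε × stage wet mass = 0.105 × 230,230 = 24,174.2 kg.
Burnout mass m_f = stage dry + payload = 24,174.2 + 6,570 = 30,744.2 kg.
v_e = Isp · g₀ = 328 × 9.81 = 3217.7 m/s.
Rocket equation: Δv = v_e · ln(236,800/30,744.2) = 3217.7 × ln(7.702) = 3217.7 × 2.0415 ≈ 6569 m/s.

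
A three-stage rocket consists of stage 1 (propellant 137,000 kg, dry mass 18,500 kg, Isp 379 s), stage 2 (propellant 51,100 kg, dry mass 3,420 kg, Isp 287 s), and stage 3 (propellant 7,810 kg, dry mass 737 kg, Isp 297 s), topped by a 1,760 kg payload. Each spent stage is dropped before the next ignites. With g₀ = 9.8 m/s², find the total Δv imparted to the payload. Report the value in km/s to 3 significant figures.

Δv ≈ 12.1 km/s

Ignition mass of stage 1 = 137,000+18,500 + 51,100+3,420 + 7,810+737 + 1,760 = 220,327 kg.
Stage 1: m₀ = 220,327 kg, m_f = 220,327 − 137,000 = 83,327 kg; Δv = 379×9.8×ln(2.644) = 3714.2×0.9723 ≈ 3611 m/s.
Stage 2: m₀ = 64,827 kg, m_f = 64,827 − 51,100 = 13,727 kg; Δv = 287×9.8×ln(4.723) = 2812.6×1.5524 ≈ 4366 m/s.
Stage 3: m₀ = 10,307 kg, m_f = 10,307 − 7,810 = 2,497 kg; Δv = 297×9.8×ln(4.128) = 2910.6×1.4177 ≈ 4126 m/s.
Total Δv = 3611 + 4366 + 4126 = 12103 m/s.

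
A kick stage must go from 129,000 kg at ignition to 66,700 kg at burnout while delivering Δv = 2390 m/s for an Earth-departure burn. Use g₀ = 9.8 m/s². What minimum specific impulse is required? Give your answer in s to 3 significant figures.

ln(m₀/m_f) = ln(129000/66700) = ln(1.934) = 0.6596.
v_e = Δv / ln(m₀/m_f) = 2390 / 0.6596 = 3623.4 m/s.
Isp = v_e / g₀ = 3623.4 / 9.8 = 369.7 s.

Isp ≈ 370 s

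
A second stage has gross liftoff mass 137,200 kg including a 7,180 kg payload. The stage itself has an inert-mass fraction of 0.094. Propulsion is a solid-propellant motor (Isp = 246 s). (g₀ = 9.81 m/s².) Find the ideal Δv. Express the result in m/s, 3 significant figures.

Stage wet mass = m₀ − payload = 137,200 − 7,180 = 130,020 kg.
Stage dry mass = ε × stage wet mass = 0.094 × 130,020 = 12,221.9 kg.
Burnout mass m_f = stage dry + payload = 12,221.9 + 7,180 = 19,401.9 kg.
v_e = Isp · g₀ = 246 × 9.81 = 2413.3 m/s.
Using Δv = v_e ln(m₀/m_f): Δv = v_e · ln(137,200/19,401.9) = 2413.3 × ln(7.071) = 2413.3 × 1.9561 ≈ 4721 m/s.

Δv ≈ 4720 m/s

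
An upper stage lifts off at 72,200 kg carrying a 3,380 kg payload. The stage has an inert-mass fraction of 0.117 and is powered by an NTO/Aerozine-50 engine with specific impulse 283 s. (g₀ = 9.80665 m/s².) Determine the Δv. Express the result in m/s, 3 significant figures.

Stage wet mass = m₀ − payload = 72,200 − 3,380 = 68,820 kg.
Stage dry mass = ε × stage wet mass = 0.117 × 68,820 = 8,051.94 kg.
Burnout mass m_f = stage dry + payload = 8,051.94 + 3,380 = 11,431.94 kg.
v_e = Isp · g₀ = 283 × 9.80665 = 2775.3 m/s.
Rocket equation: Δv = v_e · ln(72,200/11,431.94) = 2775.3 × ln(6.316) = 2775.3 × 1.8430 ≈ 5115 m/s.

Δv ≈ 5110 m/s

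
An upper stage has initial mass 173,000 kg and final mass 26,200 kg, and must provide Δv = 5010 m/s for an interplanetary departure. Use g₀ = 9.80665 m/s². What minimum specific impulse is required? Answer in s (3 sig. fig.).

ln(m₀/m_f) = ln(173000/26200) = ln(6.603) = 1.8875.
Using Δv = v_e ln(m₀/m_f): v_e = Δv / ln(m₀/m_f) = 5010 / 1.8875 = 2654.3 m/s.
Isp = v_e / g₀ = 2654.3 / 9.80665 = 270.7 s.

Isp ≈ 271 s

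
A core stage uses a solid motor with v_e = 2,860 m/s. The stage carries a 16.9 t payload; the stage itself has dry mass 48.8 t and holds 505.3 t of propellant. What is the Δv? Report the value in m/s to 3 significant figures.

m₀ = payload + dry + propellant = 16.9 + 48.8 + 505.3 = 571 t.
m_f = payload + dry = 16.9 + 48.8 = 65.7 t.
By the Tsiolkovsky rocket equation, Δv = v_e · ln(m₀/m_f) = 2860.0 × ln(8.691) = 2860.0 × 2.1623 ≈ 6184.2 m/s.

Δv ≈ 6180 m/s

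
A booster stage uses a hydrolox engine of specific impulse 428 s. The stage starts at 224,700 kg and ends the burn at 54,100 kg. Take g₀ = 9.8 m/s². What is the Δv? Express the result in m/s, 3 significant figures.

v_e = Isp · g₀ = 428 × 9.8 = 4194.4 m/s.
Rocket equation: Δv = v_e · ln(m₀/m_f) = 4194.4 × ln(4.153) = 4194.4 × 1.4239 ≈ 5972.5 m/s.

Δv ≈ 5970 m/s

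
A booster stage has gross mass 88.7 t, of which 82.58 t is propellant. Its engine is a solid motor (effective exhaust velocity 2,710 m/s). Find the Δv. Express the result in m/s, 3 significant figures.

Δv ≈ 7250 m/s

m_f = m₀ − m_prop = 88.7 − 82.58 = 6.12 t.
Δv = v_e · ln(m₀/m_f) = 2710.0 × ln(14.49) = 2710.0 × 2.6737 ≈ 7245.7 m/s.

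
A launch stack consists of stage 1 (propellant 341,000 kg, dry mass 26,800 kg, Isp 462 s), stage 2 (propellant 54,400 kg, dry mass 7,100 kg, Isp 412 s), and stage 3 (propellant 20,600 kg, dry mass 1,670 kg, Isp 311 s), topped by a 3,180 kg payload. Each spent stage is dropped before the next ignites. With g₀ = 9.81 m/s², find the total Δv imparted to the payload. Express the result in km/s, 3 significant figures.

Ignition mass of stage 1 = 341,000+26,800 + 54,400+7,100 + 20,600+1,670 + 3,180 = 454,750 kg.
Stage 1: m₀ = 454,750 kg, m_f = 454,750 − 341,000 = 113,750 kg; Δv = 462×9.81×ln(3.998) = 4532.2×1.3857 ≈ 6281 m/s.
Stage 2: m₀ = 86,950 kg, m_f = 86,950 − 54,400 = 32,550 kg; Δv = 412×9.81×ln(2.671) = 4041.7×0.9826 ≈ 3971 m/s.
Stage 3: m₀ = 25,450 kg, m_f = 25,450 − 20,600 = 4,850 kg; Δv = 311×9.81×ln(5.247) = 3050.9×1.6577 ≈ 5058 m/s.
Total Δv = 6281 + 3971 + 5058 = 15310 m/s.

Δv ≈ 15.3 km/s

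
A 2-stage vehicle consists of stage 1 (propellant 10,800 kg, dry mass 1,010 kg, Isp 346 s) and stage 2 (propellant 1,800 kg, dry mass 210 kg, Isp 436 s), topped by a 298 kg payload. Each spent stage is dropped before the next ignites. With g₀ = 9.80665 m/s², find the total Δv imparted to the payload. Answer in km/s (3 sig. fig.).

Δv ≈ 11.4 km/s

Ignition mass of stage 1 = 10,800+1,010 + 1,800+210 + 298 = 14,118 kg.
Stage 1: m₀ = 14,118 kg, m_f = 14,118 − 10,800 = 3,318 kg; Δv = 346×9.80665×ln(4.255) = 3393.1×1.4481 ≈ 4914 m/s.
Stage 2: m₀ = 2,308 kg, m_f = 2,308 − 1,800 = 508 kg; Δv = 436×9.80665×ln(4.543) = 4275.7×1.5137 ≈ 6472 m/s.
Total Δv = 4914 + 6472 = 11386 m/s.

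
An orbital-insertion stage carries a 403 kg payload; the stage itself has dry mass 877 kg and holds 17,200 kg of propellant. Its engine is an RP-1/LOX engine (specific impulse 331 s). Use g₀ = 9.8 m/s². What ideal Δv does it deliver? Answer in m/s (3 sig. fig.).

Δv ≈ 8660 m/s

v_e = Isp · g₀ = 331 × 9.8 = 3243.8 m/s.
m₀ = payload + dry + propellant = 403 + 877 + 17,200 = 18,480 kg.
m_f = payload + dry = 403 + 877 = 1,280 kg.
Δv = v_e · ln(m₀/m_f) = 3243.8 × ln(14.44) = 3243.8 × 2.6698 ≈ 8660.4 m/s.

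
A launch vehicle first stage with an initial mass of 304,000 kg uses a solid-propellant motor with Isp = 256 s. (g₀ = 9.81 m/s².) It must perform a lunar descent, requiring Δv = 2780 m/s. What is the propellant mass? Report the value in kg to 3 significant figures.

v_e = Isp · g₀ = 256 × 9.81 = 2511.4 m/s.
From the ideal rocket equation, m₀/m_f = exp(Δv / v_e) = exp(2780 / 2511.4) = exp(1.1070) = 3.0252.
m_f = 304,000 / 3.0252 = 100,489 kg, so propellant = m₀ − m_f = 304,000 − 100,489 = 203,511 kg.

propellant mass ≈ 204000 kg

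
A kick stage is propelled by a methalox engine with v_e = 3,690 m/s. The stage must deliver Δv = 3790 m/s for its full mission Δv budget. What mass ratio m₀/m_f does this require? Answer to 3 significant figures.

mass ratio ≈ 2.79

m₀/m_f = exp(Δv / v_e) = exp(3790 / 3690.0) = exp(1.0271) = 2.7930.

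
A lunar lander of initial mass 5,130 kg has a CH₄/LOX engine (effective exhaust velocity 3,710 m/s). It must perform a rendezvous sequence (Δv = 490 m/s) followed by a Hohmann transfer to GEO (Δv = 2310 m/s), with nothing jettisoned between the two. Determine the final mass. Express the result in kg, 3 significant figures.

After the first burn: m = 5130 × exp(−490/3710.0) = 5130 × 0.87627 = 4,495.27 kg.
After the second burn: m = 4,495.27 × exp(−2310/3710.0) = 4,495.27 × 0.53653 = 2,411.85 kg.

final mass ≈ 2410 kg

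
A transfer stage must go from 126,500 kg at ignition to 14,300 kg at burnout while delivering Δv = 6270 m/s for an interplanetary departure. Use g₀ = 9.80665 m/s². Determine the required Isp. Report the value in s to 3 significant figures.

Isp ≈ 293 s

ln(m₀/m_f) = ln(126500/14300) = ln(8.846) = 2.1800.
Using Δv = v_e ln(m₀/m_f): v_e = Δv / ln(m₀/m_f) = 6270 / 2.1800 = 2876.2 m/s.
Isp = v_e / g₀ = 2876.2 / 9.80665 = 293.3 s.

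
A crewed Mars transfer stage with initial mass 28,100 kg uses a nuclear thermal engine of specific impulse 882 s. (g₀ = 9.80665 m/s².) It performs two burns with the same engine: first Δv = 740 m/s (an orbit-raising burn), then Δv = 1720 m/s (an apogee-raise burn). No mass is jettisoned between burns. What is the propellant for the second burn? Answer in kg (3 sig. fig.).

propellant for the second burn ≈ 4650 kg

v_e = Isp · g₀ = 882 × 9.80665 = 8649.5 m/s.
After the first burn: m = 28100 × exp(−740/8649.5) = 28100 × 0.91800 = 25,795.8 kg.
After the second burn: m = 25,795.8 × exp(−1720/8649.5) = 25,795.8 × 0.81967 = 21,144 kg.
Second-burn propellant = 25,795.8 − 21,144 = 4,651.8 kg.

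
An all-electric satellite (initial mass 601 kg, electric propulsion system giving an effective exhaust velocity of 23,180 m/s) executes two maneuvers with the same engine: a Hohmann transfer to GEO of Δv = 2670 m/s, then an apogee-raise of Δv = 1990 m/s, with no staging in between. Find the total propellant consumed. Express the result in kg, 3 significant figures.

total propellant consumed ≈ 109 kg

After the first burn: m = 601 × exp(−2670/23180.0) = 601 × 0.89120 = 535.611 kg.
After the second burn: m = 535.611 × exp(−1990/23180.0) = 535.611 × 0.91773 = 491.546 kg.
Total propellant = m₀ − m_final = 601 − 491.546 = 109.454 kg.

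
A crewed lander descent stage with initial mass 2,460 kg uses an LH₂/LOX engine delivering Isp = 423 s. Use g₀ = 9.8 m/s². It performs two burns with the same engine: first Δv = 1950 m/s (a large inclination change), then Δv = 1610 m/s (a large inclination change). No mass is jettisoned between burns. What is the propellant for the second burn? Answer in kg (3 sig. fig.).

propellant for the second burn ≈ 495 kg

v_e = Isp · g₀ = 423 × 9.8 = 4145.4 m/s.
After the first burn: m = 2460 × exp(−1950/4145.4) = 2460 × 0.62475 = 1,536.89 kg.
After the second burn: m = 1,536.89 × exp(−1610/4145.4) = 1,536.89 × 0.67815 = 1,042.24 kg.
Second-burn propellant = 1,536.89 − 1,042.24 = 494.65 kg.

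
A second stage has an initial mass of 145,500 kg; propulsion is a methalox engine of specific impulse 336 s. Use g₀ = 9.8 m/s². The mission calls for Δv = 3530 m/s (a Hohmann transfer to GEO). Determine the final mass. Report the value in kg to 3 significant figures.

v_e = Isp · g₀ = 336 × 9.8 = 3292.8 m/s.
From the ideal rocket equation, m₀/m_f = exp(Δv / v_e) = exp(3530 / 3292.8) = exp(1.0720) = 2.9213.
m_f = m₀ / 2.9213 = 145,500 / 2.9213 = 49,806.6 kg.

final mass ≈ 49800 kg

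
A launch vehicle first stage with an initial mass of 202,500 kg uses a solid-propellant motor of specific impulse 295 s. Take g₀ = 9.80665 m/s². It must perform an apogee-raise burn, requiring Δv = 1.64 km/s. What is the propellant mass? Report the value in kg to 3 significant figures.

v_e = Isp · g₀ = 295 × 9.80665 = 2893.0 m/s.
Using Δv = v_e ln(m₀/m_f): m₀/m_f = exp(Δv / v_e) = exp(1640 / 2893.0) = exp(0.5669) = 1.7628.
m_f = 202,500 / 1.7628 = 114,874 kg, so propellant = m₀ − m_f = 202,500 − 114,874 = 87,626 kg.

propellant mass ≈ 87600 kg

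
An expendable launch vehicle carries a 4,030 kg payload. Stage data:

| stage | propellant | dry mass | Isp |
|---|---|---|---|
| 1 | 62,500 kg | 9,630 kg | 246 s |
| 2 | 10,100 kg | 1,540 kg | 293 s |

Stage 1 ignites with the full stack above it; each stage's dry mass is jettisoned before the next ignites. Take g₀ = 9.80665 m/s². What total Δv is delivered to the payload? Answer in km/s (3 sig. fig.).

Δv ≈ 5.97 km/s

Ignition mass of stage 1 = 62,500+9,630 + 10,100+1,540 + 4,030 = 87,800 kg.
Stage 1: m₀ = 87,800 kg, m_f = 87,800 − 62,500 = 25,300 kg; Δv = 246×9.80665×ln(3.47) = 2412.4×1.2443 ≈ 3002 m/s.
Stage 2: m₀ = 15,670 kg, m_f = 15,670 − 10,100 = 5,570 kg; Δv = 293×9.80665×ln(2.813) = 2873.3×1.0344 ≈ 2972 m/s.
Total Δv = 3002 + 2972 = 5974 m/s.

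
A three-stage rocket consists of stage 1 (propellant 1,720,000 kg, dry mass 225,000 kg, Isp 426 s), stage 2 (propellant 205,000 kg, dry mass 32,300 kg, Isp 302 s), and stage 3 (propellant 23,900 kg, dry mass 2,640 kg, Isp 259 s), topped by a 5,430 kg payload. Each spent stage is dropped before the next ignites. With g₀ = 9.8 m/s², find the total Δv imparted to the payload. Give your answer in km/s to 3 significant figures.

Δv ≈ 14.0 km/s

Ignition mass of stage 1 = 1,720,000+225,000 + 205,000+32,300 + 23,900+2,640 + 5,430 = 2,214,270 kg.
Stage 1: m₀ = 2,214,270 kg, m_f = 2,214,270 − 1,720,000 = 494,270 kg; Δv = 426×9.8×ln(4.48) = 4174.8×1.4996 ≈ 6261 m/s.
Stage 2: m₀ = 269,270 kg, m_f = 269,270 − 205,000 = 64,270 kg; Δv = 302×9.8×ln(4.19) = 2959.6×1.4326 ≈ 4240 m/s.
Stage 3: m₀ = 31,970 kg, m_f = 31,970 − 23,900 = 8,070 kg; Δv = 259×9.8×ln(3.962) = 2538.2×1.3766 ≈ 3494 m/s.
Total Δv = 6261 + 4240 + 3494 = 13995 m/s.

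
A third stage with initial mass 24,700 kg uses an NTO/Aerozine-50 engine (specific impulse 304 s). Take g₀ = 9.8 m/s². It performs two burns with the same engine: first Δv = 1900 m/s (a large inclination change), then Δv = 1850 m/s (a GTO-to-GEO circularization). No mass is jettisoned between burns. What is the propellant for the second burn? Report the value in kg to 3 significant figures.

propellant for the second burn ≈ 6040 kg

v_e = Isp · g₀ = 304 × 9.8 = 2979.2 m/s.
After the first burn: m = 24700 × exp(−1900/2979.2) = 24700 × 0.52848 = 13,053.5 kg.
After the second burn: m = 13,053.5 × exp(−1850/2979.2) = 13,053.5 × 0.53742 = 7,015.21 kg.
Second-burn propellant = 13,053.5 − 7,015.21 = 6,038.29 kg.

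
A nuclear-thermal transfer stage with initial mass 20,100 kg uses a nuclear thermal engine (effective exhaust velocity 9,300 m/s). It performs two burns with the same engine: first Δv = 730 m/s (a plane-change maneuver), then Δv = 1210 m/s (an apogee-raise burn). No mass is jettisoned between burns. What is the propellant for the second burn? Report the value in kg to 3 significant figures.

After the first burn: m = 20100 × exp(−730/9300.0) = 20100 × 0.92451 = 18,582.7 kg.
After the second burn: m = 18,582.7 × exp(−1210/9300.0) = 18,582.7 × 0.87800 = 16,315.6 kg.
Second-burn propellant = 18,582.7 − 16,315.6 = 2,267.1 kg.

propellant for the second burn ≈ 2270 kg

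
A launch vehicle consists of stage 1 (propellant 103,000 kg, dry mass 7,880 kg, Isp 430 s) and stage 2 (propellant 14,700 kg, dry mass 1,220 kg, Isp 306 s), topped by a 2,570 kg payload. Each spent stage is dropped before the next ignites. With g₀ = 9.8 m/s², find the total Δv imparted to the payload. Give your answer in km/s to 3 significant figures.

Δv ≈ 11.5 km/s

Ignition mass of stage 1 = 103,000+7,880 + 14,700+1,220 + 2,570 = 129,370 kg.
Stage 1: m₀ = 129,370 kg, m_f = 129,370 − 103,000 = 26,370 kg; Δv = 430×9.8×ln(4.906) = 4214.0×1.5904 ≈ 6702 m/s.
Stage 2: m₀ = 18,490 kg, m_f = 18,490 − 14,700 = 3,790 kg; Δv = 306×9.8×ln(4.879) = 2998.8×1.5849 ≈ 4753 m/s.
Total Δv = 6702 + 4753 = 11455 m/s.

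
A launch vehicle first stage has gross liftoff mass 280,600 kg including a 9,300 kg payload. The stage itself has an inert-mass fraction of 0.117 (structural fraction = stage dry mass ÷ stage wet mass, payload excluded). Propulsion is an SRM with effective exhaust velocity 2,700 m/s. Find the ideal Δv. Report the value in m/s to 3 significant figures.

Δv ≈ 5190 m/s

Stage wet mass = m₀ − payload = 280,600 − 9,300 = 271,300 kg.
Stage dry mass = ε × stage wet mass = 0.117 × 271,300 = 31,742.1 kg.
Burnout mass m_f = stage dry + payload = 31,742.1 + 9,300 = 41,042.1 kg.
Rocket equation: Δv = v_e · ln(280,600/41,042.1) = 2700.0 × ln(6.837) = 2700.0 × 1.9223 ≈ 5190 m/s.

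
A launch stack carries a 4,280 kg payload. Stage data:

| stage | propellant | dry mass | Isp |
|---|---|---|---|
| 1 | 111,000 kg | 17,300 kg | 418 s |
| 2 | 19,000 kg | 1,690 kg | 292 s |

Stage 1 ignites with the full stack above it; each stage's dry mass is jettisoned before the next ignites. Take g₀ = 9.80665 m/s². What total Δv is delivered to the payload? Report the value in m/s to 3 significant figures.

Δv ≈ 9380 m/s

Ignition mass of stage 1 = 111,000+17,300 + 19,000+1,690 + 4,280 = 153,270 kg.
Stage 1: m₀ = 153,270 kg, m_f = 153,270 − 111,000 = 42,270 kg; Δv = 418×9.80665×ln(3.626) = 4099.2×1.2881 ≈ 5280 m/s.
Stage 2: m₀ = 24,970 kg, m_f = 24,970 − 19,000 = 5,970 kg; Δv = 292×9.80665×ln(4.183) = 2863.5×1.4309 ≈ 4098 m/s.
Total Δv = 5280 + 4098 = 9378 m/s.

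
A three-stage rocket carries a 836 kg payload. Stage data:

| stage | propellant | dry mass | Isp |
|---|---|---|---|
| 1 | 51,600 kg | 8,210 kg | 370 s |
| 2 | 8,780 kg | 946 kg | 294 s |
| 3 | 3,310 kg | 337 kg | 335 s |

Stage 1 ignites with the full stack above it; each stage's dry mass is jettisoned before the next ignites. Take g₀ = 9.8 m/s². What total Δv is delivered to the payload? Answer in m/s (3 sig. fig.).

Ignition mass of stage 1 = 51,600+8,210 + 8,780+946 + 3,310+337 + 836 = 74,019 kg.
Stage 1: m₀ = 74,019 kg, m_f = 74,019 − 51,600 = 22,419 kg; Δv = 370×9.8×ln(3.302) = 3626.0×1.1944 ≈ 4331 m/s.
Stage 2: m₀ = 14,209 kg, m_f = 14,209 − 8,780 = 5,429 kg; Δv = 294×9.8×ln(2.617) = 2881.2×0.9621 ≈ 2772 m/s.
Stage 3: m₀ = 4,483 kg, m_f = 4,483 − 3,310 = 1,173 kg; Δv = 335×9.8×ln(3.822) = 3283.0×1.3407 ≈ 4402 m/s.
Total Δv = 4331 + 2772 + 4402 = 11505 m/s.

Δv ≈ 11500 m/s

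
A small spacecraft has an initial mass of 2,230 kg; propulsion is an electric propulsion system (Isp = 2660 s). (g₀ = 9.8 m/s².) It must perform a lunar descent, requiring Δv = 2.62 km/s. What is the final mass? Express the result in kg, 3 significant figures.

v_e = Isp · g₀ = 2660 × 9.8 = 26068.0 m/s.
Using Δv = v_e ln(m₀/m_f): m₀/m_f = exp(Δv / v_e) = exp(2620 / 26068.0) = exp(0.1005) = 1.1057.
m_f = m₀ / 1.1057 = 2,230 / 1.1057 = 2,016.82 kg.

final mass ≈ 2020 kg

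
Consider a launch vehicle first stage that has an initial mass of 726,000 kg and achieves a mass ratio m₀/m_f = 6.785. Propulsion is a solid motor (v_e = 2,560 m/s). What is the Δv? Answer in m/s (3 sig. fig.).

Using Δv = v_e ln(m₀/m_f): Δv = v_e · ln(6.785) = 2560.0 × 1.9147 ≈ 4901.7 m/s.

Δv ≈ 4900 m/s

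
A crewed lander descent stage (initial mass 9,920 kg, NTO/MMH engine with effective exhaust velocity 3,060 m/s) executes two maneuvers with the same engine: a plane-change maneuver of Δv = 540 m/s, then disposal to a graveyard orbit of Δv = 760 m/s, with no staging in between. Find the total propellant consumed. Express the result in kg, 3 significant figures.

After the first burn: m = 9920 × exp(−540/3060.0) = 9920 × 0.83822 = 8,315.14 kg.
After the second burn: m = 8,315.14 × exp(−760/3060.0) = 8,315.14 × 0.78007 = 6,486.39 kg.
Total propellant = m₀ − m_final = 9920 − 6,486.39 = 3,433.61 kg.

total propellant consumed ≈ 3430 kg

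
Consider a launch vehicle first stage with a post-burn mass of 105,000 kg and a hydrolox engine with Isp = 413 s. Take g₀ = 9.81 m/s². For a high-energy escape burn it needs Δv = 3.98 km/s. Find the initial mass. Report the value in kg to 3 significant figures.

v_e = Isp · g₀ = 413 × 9.81 = 4051.5 m/s.
By the Tsiolkovsky rocket equation, m₀/m_f = exp(Δv / v_e) = exp(3980 / 4051.5) = exp(0.9823) = 2.6707.
m₀ = m_f × 2.6707 = 105,000 × 2.6707 = 280,424 kg.

initial mass ≈ 280000 kg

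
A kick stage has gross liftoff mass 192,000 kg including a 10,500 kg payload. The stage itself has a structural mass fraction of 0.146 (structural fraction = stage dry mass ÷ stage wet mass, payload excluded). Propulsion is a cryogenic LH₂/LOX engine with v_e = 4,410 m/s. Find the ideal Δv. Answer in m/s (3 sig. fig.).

Stage wet mass = m₀ − payload = 192,000 − 10,500 = 181,500 kg.
Stage dry mass = ε × stage wet mass = 0.146 × 181,500 = 26,499 kg.
Burnout mass m_f = stage dry + payload = 26,499 + 10,500 = 36,999 kg.
From the ideal rocket equation, Δv = v_e · ln(192,000/36,999) = 4410.0 × ln(5.189) = 4410.0 × 1.6466 ≈ 7262 m/s.

Δv ≈ 7260 m/s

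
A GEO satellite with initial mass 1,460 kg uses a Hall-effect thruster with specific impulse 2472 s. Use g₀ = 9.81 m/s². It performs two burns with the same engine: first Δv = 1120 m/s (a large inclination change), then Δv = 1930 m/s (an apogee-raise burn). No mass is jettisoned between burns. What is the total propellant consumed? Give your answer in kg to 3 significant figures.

v_e = Isp · g₀ = 2472 × 9.81 = 24250.3 m/s.
After the first burn: m = 1460 × exp(−1120/24250.3) = 1460 × 0.95487 = 1,394.11 kg.
After the second burn: m = 1,394.11 × exp(−1930/24250.3) = 1,394.11 × 0.92350 = 1,287.46 kg.
Total propellant = m₀ − m_final = 1460 − 1,287.46 = 172.54 kg.

total propellant consumed ≈ 173 kg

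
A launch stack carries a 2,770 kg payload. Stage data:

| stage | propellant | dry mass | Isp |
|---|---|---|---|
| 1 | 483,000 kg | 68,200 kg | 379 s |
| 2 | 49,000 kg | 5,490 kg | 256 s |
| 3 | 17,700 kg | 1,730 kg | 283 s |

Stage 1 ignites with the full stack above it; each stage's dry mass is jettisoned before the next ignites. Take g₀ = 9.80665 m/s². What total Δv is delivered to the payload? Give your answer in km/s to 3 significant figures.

Ignition mass of stage 1 = 483,000+68,200 + 49,000+5,490 + 17,700+1,730 + 2,770 = 627,890 kg.
Stage 1: m₀ = 627,890 kg, m_f = 627,890 − 483,000 = 144,890 kg; Δv = 379×9.80665×ln(4.334) = 3716.7×1.4664 ≈ 5450 m/s.
Stage 2: m₀ = 76,690 kg, m_f = 76,690 − 49,000 = 27,690 kg; Δv = 256×9.80665×ln(2.77) = 2510.5×1.0187 ≈ 2557 m/s.
Stage 3: m₀ = 22,200 kg, m_f = 22,200 − 17,700 = 4,500 kg; Δv = 283×9.80665×ln(4.933) = 2775.3×1.5960 ≈ 4429 m/s.
Total Δv = 5450 + 2557 + 4429 = 12436 m/s.

Δv ≈ 12.4 km/s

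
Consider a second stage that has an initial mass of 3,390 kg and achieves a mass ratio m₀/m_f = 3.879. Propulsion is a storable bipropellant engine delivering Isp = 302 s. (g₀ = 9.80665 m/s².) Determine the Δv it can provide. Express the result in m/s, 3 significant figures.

v_e = Isp · g₀ = 302 × 9.80665 = 2961.6 m/s.
Δv = v_e · ln(3.879) = 2961.6 × 1.3556 ≈ 4014.7 m/s.

Δv ≈ 4010 m/s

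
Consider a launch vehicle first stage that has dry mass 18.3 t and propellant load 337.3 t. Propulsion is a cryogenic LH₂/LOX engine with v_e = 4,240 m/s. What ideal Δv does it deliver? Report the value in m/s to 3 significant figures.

m₀ = m_dry + m_prop = 18.3 + 337.3 = 355.6 t.
Rocket equation: Δv = v_e · ln(m₀/m_f) = 4240.0 × ln(19.43) = 4240.0 × 2.9669 ≈ 12579.7 m/s.

Δv ≈ 12600 m/s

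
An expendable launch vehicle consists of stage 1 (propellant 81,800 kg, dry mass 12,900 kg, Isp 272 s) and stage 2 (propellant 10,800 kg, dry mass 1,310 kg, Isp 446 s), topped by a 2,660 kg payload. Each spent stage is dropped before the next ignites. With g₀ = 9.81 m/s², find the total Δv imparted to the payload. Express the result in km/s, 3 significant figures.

Ignition mass of stage 1 = 81,800+12,900 + 10,800+1,310 + 2,660 = 109,470 kg.
Stage 1: m₀ = 109,470 kg, m_f = 109,470 − 81,800 = 27,670 kg; Δv = 272×9.81×ln(3.956) = 2668.3×1.3753 ≈ 3670 m/s.
Stage 2: m₀ = 14,770 kg, m_f = 14,770 − 10,800 = 3,970 kg; Δv = 446×9.81×ln(3.72) = 4375.3×1.3138 ≈ 5748 m/s.
Total Δv = 3670 + 5748 = 9418 m/s.

Δv ≈ 9.42 km/s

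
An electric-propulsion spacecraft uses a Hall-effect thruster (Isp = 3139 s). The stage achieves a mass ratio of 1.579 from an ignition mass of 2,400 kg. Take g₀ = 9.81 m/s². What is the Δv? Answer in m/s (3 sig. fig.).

Δv ≈ 14100 m/s

v_e = Isp · g₀ = 3139 × 9.81 = 30793.6 m/s.
Δv = v_e · ln(1.579) = 30793.6 × 0.4568 ≈ 14066.3 m/s.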